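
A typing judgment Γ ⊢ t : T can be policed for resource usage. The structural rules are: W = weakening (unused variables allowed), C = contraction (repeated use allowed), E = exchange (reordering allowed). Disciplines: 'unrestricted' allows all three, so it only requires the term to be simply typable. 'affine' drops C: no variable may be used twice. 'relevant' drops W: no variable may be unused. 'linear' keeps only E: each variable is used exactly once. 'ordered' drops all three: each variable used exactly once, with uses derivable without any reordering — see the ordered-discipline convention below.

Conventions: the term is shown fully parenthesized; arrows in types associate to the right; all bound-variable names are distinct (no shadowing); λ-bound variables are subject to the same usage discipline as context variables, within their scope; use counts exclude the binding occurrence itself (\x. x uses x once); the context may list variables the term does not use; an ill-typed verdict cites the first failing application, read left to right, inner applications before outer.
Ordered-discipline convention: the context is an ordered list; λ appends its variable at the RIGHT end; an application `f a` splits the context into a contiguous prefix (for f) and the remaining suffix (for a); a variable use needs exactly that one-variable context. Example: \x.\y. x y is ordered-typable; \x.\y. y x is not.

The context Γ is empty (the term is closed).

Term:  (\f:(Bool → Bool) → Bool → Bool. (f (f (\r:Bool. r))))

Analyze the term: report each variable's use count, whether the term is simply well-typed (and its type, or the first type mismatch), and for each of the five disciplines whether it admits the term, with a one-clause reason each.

variable uses: f [bound] ×2, r [bound] ×1
uses in reading order: f, f, r
typing: ✓ — ((Bool → Bool) → Bool → Bool) → Bool → Bool
ordered: ✗, needs contraction — f ×2
linear: ✗, needs contraction — f ×2
affine: ✗, needs contraction — f ×2
relevant: ✓, every one of f, r appears
unrestricted: ✓, simply typable at ((Bool → Bool) → Bool → Bool) → Bool → Bool; W, C, E all held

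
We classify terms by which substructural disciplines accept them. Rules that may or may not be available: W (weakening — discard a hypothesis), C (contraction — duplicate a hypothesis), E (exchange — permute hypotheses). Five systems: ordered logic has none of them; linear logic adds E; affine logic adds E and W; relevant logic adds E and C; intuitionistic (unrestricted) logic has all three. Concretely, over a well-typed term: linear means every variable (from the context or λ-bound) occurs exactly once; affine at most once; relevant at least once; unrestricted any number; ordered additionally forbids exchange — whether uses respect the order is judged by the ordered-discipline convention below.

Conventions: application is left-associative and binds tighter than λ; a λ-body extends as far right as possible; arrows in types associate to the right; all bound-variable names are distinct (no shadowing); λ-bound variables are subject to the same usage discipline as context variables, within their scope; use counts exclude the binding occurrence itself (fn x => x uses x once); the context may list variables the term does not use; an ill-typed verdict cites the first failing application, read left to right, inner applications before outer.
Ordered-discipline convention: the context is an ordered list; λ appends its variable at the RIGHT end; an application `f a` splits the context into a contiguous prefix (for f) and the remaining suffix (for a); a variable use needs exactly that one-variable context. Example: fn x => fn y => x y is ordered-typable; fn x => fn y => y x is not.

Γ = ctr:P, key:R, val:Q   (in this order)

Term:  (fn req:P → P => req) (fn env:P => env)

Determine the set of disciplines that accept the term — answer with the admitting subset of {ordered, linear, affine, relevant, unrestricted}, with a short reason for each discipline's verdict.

admitted by: affine, unrestricted
use counts: ctr: 0×, key: 0×, val: 0×, req (λ-bound): 1×, env (λ-bound): 1×
use order (left to right): req, env
typing: well-typed — term : P → P
ordered ✗ (unused: ctr, key, val — weakening required)
linear ✗ (unused: ctr, key, val — weakening required)
affine ✓ (none of ctr, key, val, req, env used more than once)
relevant ✗ (unused: ctr, key, val — weakening required)
unrestricted ✓ (type-checks (P → P) and nothing is barred)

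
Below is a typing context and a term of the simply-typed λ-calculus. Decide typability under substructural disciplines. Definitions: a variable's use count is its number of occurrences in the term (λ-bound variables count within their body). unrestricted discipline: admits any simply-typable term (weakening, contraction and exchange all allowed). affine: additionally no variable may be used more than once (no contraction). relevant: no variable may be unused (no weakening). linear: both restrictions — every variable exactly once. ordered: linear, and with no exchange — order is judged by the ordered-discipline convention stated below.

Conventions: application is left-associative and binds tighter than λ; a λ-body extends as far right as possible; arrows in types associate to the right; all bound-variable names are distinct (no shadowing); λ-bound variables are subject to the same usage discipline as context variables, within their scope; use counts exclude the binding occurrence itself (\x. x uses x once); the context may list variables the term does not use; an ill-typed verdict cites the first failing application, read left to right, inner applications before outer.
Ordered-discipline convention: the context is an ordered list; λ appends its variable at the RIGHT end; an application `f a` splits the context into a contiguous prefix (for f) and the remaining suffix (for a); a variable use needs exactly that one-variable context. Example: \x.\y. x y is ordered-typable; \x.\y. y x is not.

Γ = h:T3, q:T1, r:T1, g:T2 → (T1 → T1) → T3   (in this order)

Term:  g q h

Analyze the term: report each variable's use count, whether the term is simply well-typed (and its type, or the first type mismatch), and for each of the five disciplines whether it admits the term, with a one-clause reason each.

use counts: h ×1, q ×1, r ×0, g ×1
use order (left to right): g, q, h
typing: ill-typed: argument of type T1 where T2 is required
ordered: ✗ — the type mismatch rejects it
linear: ✗ — not simply typable
affine: ✗ — fails simple typing
relevant: ✗ — a type mismatch blocks all five
unrestricted: ✗ — the type mismatch rejects it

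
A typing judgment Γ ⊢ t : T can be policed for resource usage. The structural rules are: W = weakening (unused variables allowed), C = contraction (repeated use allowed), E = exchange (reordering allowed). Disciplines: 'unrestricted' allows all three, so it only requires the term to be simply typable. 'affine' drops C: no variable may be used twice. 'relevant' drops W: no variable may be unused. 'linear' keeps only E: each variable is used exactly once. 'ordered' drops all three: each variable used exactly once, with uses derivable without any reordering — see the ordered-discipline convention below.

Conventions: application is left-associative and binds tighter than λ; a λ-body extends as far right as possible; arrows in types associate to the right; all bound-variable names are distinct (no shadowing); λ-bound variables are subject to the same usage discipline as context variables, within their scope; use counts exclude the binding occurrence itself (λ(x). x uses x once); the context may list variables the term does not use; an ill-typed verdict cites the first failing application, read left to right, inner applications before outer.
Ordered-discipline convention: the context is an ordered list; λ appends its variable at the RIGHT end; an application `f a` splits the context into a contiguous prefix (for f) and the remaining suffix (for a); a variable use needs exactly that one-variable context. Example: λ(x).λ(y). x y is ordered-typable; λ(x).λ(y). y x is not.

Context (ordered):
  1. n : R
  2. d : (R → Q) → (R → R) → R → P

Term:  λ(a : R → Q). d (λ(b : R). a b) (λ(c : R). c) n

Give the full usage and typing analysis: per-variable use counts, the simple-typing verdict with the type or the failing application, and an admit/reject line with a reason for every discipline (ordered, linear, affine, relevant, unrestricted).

usage: n ×1; d ×1; a (bound) ×1; b (bound) ×1; c (bound) ×1
left-to-right use order: d, a, b, c, n
typing: the term checks, with type (R → Q) → P
ordered: ✗ — no ordered split (uses run d, a, b, c, n)
linear: ✓ — single use per variable (n, d, a, b, c)
affine: ✓ — at most one use each (n, d, a, b, c)
relevant: ✓ — at least one use each (n, d, a, b, c)
unrestricted: ✓ — simply typable at (R → Q) → P; W, C, E all held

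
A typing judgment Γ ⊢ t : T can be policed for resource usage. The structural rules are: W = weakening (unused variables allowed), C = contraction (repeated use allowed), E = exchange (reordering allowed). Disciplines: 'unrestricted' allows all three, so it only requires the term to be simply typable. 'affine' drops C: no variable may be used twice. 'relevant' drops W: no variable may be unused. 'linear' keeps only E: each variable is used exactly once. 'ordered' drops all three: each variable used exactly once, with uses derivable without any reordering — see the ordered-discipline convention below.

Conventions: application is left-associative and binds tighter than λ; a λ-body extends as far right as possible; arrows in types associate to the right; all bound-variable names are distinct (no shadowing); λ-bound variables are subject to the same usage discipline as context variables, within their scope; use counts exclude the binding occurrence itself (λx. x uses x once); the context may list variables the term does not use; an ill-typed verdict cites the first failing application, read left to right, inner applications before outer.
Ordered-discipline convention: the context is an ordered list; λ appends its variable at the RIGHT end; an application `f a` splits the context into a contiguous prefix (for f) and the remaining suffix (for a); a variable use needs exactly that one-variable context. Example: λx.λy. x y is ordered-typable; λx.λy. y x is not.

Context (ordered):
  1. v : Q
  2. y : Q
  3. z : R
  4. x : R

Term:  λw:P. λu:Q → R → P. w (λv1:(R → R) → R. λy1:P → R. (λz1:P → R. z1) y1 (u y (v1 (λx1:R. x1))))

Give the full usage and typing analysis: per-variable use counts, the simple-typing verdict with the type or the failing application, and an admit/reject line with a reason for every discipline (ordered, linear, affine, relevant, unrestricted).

use counts: v=0; y=1; z=0; x=0; w (bound)=1; u (bound)=1; v1 (bound)=1; y1 (bound)=1; z1 (bound)=1; x1 (bound)=1
left-to-right use order: w, z1, y1, u, y, v1, x1
typing: ill-typed: applying a non-function (P)
ordered: ✗, a type mismatch blocks all five
linear: ✗, the type mismatch rejects it
affine: ✗, not simply typable
relevant: ✗, fails simple typing
unrestricted: ✗, a type mismatch blocks all five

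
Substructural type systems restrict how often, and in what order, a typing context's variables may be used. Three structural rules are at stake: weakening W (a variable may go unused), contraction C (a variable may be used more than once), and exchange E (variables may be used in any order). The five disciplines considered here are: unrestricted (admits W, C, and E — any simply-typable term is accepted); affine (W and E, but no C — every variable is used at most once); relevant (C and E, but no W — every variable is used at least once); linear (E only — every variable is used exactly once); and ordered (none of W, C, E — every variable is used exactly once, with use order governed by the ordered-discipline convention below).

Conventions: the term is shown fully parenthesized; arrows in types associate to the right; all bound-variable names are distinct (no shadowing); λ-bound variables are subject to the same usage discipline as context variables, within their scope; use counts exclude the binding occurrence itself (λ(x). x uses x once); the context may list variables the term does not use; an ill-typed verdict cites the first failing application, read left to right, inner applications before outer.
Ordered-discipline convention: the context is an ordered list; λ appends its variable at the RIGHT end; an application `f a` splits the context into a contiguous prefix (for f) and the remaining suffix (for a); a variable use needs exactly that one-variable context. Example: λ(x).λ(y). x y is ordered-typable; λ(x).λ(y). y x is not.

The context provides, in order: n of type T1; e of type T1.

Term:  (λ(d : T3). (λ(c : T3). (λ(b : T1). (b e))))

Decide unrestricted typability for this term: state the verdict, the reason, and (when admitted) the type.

no — the type mismatch rejects it
use counts: n: 0×, e: 1×, d (bound): 0×, c (bound): 0×, b (bound): 1×
order of uses: b, e
typing: ill-typed: non-function type T1 applied to an argument
all disciplines: ordered ✗; linear ✗; affine ✗; relevant ✗; unrestricted ✗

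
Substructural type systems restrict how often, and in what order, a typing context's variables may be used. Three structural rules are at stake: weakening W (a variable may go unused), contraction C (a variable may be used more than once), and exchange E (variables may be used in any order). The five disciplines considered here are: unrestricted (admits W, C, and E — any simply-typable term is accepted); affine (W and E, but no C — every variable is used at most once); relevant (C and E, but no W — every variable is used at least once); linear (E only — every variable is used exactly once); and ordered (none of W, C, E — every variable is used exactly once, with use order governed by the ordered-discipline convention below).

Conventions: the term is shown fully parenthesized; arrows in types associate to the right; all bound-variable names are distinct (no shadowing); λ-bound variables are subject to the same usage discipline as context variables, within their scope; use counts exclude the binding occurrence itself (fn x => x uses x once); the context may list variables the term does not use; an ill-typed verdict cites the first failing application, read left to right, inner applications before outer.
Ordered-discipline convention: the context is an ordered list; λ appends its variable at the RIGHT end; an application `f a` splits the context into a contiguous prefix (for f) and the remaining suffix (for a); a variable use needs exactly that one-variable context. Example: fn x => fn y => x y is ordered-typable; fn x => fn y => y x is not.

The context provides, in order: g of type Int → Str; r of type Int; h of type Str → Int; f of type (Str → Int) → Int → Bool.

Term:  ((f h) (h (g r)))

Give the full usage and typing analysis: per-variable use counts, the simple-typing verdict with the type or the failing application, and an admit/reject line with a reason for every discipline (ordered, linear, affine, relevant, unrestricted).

counts: g=1; r=1; h=2; f=1
order of uses: f, h, h, g, r
typing: well-typed — term : Bool
ordered: ✗ — h ×2 used more than once (contraction)
linear: ✗ — h ×2 used more than once (contraction)
affine: ✗ — h ×2 used more than once (contraction)
relevant: ✓ — none of g, r, h, f goes unused
unrestricted: ✓ — simply typable at Bool; W, C, E all held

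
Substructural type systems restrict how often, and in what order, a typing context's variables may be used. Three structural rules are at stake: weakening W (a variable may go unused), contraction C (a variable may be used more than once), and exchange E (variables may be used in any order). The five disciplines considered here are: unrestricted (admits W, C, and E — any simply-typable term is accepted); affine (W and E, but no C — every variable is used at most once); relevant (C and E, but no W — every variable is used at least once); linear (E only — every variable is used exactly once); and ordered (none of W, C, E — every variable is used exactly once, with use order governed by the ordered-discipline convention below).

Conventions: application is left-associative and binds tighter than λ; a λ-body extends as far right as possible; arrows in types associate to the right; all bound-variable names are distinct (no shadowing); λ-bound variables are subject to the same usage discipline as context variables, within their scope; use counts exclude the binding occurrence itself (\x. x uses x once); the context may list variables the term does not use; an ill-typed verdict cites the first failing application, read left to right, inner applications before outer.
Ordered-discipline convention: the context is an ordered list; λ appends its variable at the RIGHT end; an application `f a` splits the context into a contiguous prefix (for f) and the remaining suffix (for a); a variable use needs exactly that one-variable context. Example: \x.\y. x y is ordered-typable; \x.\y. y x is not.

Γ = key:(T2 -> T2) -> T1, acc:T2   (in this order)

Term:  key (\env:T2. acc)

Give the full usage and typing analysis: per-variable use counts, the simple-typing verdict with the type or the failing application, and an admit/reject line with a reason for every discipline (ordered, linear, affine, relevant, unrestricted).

use counts: key: 1; acc: 1; env [bound]: 0
left-to-right use order: key, acc
typing: the term checks, with type T1
ordered: ✗, env left unused
linear: ✗, env left unused
affine: ✓, key, acc, env: no repeats, contraction unneeded
relevant: ✗, env left unused
unrestricted: ✓, type-checks (T1) and nothing is barred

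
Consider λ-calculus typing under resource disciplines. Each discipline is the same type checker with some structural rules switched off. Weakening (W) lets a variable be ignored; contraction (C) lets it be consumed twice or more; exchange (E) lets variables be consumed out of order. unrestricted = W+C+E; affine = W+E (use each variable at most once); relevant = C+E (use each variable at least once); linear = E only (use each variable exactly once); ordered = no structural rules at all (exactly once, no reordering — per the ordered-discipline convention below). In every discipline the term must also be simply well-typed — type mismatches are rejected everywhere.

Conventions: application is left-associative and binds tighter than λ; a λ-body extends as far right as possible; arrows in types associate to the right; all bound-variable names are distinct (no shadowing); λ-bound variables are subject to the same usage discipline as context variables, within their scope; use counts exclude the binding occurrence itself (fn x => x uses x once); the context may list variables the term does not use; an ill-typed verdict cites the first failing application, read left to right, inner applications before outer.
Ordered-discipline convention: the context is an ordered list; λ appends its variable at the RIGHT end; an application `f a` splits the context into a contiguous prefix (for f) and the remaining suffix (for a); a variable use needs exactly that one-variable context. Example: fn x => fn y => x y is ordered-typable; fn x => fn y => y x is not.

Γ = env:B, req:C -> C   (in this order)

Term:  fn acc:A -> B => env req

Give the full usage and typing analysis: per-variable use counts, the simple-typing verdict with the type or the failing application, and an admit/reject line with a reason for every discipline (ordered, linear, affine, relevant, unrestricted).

use counts: env: 1×; req: 1×; acc (bound): 0×
left-to-right use order: env, req
typing: ill-typed: non-function type B applied to an argument
ordered ✗ (fails simple typing)
linear ✗ (a type mismatch blocks all five)
affine ✗ (the type mismatch rejects it)
relevant ✗ (not simply typable)
unrestricted ✗ (fails simple typing)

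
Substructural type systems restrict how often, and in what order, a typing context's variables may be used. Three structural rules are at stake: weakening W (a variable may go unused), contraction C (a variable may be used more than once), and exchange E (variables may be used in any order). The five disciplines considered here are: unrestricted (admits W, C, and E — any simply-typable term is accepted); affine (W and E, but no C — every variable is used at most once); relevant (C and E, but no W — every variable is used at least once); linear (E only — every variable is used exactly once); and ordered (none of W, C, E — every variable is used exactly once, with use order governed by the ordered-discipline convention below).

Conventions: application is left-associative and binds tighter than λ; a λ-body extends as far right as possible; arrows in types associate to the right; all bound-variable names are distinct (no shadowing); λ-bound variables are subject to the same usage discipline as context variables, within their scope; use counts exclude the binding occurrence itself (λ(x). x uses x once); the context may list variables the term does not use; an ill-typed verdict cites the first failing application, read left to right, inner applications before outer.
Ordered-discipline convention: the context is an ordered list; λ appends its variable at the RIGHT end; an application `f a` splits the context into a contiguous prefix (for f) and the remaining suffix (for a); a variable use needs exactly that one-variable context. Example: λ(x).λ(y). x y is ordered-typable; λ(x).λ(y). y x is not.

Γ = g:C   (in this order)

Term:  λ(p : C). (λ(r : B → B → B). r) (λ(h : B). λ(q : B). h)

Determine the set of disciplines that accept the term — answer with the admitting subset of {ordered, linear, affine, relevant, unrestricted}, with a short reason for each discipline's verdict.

admitted in: affine, unrestricted
usage: g ×0, p (bound) ×0, r (bound) ×1, h (bound) ×1, q (bound) ×0
use order (left to right): r, h
typing: well-typed — term : C → B → B → B
ordered: ✗, g, p, q left unused
linear: ✗, g, p, q left unused
affine: ✓, none of g, p, r, h, q used more than once
relevant: ✗, g, p, q left unused
unrestricted: ✓, typability at C → B → B → B is all that's needed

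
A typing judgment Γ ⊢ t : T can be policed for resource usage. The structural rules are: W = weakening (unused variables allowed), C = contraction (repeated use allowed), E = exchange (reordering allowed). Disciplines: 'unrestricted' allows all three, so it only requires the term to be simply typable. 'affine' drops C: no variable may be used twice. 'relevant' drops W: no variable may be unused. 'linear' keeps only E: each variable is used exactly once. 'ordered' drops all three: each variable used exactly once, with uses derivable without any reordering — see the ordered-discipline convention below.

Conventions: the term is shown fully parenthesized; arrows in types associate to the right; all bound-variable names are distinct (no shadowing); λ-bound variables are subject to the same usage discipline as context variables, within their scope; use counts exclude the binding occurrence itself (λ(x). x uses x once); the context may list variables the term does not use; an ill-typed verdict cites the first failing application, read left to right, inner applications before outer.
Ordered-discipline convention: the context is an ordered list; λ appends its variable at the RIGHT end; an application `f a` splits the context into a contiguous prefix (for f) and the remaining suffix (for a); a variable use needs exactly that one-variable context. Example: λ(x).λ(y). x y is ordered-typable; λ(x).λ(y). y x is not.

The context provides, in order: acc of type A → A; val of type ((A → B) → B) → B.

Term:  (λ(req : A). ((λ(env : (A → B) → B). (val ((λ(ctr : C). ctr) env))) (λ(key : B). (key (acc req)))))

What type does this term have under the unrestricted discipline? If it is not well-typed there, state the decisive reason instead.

not well-typed under unrestricted — not simply typable
usage: acc: 1, val: 1, req (λ-bound): 1, env (λ-bound): 1, ctr (λ-bound): 1, key (λ-bound): 1
uses in reading order: val, ctr, env, key, acc, req
typing: ill-typed: an application expects C but receives (A → B) → B
summary: ordered ✗ | linear ✗ | affine ✗ | relevant ✗ | unrestricted ✗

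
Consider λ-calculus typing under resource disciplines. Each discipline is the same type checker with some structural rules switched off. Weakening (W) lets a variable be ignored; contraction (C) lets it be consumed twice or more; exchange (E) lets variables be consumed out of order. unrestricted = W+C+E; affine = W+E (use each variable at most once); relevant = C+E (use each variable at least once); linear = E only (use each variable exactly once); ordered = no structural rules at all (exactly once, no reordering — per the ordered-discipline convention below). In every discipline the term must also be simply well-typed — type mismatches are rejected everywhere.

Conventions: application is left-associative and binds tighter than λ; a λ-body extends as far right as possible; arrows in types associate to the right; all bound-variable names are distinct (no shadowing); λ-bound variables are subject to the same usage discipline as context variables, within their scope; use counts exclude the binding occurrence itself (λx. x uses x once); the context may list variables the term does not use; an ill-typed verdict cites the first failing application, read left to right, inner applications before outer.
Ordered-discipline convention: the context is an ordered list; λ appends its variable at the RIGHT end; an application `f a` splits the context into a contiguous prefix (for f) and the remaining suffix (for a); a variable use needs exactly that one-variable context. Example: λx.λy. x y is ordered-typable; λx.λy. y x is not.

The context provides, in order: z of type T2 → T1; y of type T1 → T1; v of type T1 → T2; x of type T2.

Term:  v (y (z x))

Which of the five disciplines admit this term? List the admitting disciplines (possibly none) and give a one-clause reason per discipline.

admitting disciplines: linear, affine, relevant, unrestricted
usage: z=1; y=1; v=1; x=1
order of uses: v, y, z, x
typing: ✓ — T2
ordered ✗ (use order v, y, z, x needs exchange)
linear ✓ (z, y, v, x: one use apiece)
affine ✓ (at most one use each (z, y, v, x))
relevant ✓ (at least one use each (z, y, v, x))
unrestricted ✓ (well-typed at T2; no restrictions here)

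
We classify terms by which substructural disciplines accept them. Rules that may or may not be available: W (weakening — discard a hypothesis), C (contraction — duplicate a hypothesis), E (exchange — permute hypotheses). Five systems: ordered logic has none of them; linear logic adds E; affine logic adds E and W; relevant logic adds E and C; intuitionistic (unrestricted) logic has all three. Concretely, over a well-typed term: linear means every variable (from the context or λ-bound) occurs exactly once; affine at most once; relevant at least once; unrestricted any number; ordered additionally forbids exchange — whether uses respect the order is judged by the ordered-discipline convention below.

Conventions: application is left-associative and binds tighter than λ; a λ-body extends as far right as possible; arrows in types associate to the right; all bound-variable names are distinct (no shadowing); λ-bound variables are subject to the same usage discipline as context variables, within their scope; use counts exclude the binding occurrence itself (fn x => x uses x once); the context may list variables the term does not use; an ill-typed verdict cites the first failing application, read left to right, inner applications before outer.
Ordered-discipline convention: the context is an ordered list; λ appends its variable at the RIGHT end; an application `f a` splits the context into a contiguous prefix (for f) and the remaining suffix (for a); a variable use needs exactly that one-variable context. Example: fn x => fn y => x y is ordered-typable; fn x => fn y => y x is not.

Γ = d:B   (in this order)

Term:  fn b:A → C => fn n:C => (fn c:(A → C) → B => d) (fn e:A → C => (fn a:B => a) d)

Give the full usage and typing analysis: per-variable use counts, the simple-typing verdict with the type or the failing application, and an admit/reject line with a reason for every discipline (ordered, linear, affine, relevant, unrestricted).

counts: d: 2; b (λ-bound): 0; n (λ-bound): 0; c (λ-bound): 0; e (λ-bound): 0; a (λ-bound): 1
order of uses: d, a, d
typing: well-typed at (A → C) → C → B
ordered ✗ (needs contraction — d ×2; unused: b, n, c, e — weakening required)
linear ✗ (needs contraction — d ×2; unused: b, n, c, e — weakening required)
affine ✗ (needs contraction — d ×2)
relevant ✗ (unused: b, n, c, e — weakening required)
unrestricted ✓ (simply typable at (A → C) → C → B; W, C, E all held)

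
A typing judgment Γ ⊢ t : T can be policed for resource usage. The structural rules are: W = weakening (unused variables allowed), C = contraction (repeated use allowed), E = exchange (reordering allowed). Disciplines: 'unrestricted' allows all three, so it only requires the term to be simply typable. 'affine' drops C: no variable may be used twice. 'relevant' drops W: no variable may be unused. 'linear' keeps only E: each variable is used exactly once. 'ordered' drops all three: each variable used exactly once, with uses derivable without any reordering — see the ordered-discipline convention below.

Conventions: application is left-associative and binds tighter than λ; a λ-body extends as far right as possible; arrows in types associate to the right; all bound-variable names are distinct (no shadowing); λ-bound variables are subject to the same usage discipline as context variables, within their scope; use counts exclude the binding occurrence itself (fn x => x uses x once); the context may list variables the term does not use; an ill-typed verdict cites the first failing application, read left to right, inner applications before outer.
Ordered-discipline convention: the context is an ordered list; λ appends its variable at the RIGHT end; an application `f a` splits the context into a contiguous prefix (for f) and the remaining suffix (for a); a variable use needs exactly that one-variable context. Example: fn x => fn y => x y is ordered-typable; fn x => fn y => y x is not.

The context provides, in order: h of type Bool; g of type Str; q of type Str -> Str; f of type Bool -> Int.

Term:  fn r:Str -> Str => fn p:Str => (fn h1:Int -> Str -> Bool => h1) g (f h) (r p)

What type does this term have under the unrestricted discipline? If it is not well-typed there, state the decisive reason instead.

not well-typed under unrestricted — the type mismatch rejects it
variable uses: h: 1×; g: 1×; q: 0×; f: 1×; r [bound]: 1×; p [bound]: 1×; h1 [bound]: 1×
use order (left to right): h1, g, f, h, r, p
typing: ill-typed: a function awaiting Int -> Str -> Bool gets Str
all disciplines: ordered ✗ | linear ✗ | affine ✗ | relevant ✗ | unrestricted ✗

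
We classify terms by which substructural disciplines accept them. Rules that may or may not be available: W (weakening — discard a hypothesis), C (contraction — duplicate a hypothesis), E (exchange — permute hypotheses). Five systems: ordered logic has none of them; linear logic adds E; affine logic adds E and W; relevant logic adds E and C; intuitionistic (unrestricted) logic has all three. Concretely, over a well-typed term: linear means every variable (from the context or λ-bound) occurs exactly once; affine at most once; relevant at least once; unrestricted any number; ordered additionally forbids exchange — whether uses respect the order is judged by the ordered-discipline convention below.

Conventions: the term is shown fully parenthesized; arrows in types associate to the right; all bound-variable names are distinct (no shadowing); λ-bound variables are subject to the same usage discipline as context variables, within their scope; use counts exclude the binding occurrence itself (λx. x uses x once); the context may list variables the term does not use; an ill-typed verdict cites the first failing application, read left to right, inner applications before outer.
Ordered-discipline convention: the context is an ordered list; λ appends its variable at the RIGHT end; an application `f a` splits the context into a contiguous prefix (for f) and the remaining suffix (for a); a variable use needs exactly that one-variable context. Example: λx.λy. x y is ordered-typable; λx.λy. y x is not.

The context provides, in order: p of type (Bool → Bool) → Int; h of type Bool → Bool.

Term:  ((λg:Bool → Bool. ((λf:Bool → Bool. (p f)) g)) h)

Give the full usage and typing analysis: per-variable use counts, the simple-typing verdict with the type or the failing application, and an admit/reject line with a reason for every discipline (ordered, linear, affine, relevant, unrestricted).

variable uses: p ×1, h ×1, g (bound) ×1, f (bound) ×1
order of uses: p, f, g, h
typing: ✓ — Int
ordered: ✓, single-use (p, h, g, f), ordered derivation ok
linear: ✓, single use per variable (p, h, g, f)
affine: ✓, none of p, h, g, f used more than once
relevant: ✓, every one of p, h, g, f appears
unrestricted: ✓, type-checks (Int) and nothing is barred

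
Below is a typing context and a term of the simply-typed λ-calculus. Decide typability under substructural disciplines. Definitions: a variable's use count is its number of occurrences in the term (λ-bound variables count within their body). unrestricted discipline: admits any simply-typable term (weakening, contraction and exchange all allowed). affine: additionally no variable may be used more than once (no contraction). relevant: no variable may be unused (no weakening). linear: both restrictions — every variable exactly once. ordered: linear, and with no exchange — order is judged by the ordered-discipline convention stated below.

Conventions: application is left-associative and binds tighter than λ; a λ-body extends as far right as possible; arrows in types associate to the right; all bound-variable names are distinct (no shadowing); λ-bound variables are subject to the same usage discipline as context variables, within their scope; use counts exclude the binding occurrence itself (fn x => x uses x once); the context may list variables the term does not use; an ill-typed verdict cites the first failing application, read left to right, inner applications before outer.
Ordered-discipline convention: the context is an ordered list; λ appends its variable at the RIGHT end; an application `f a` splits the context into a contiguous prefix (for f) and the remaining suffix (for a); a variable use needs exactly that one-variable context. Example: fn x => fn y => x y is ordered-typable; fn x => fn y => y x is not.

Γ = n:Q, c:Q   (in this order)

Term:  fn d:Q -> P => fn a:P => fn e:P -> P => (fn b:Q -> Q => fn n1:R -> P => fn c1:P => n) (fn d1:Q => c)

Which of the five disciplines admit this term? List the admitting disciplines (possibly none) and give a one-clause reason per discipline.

admitted in: affine, unrestricted
variable uses: n=1; c=1; d (bound)=0; a (bound)=0; e (bound)=0; b (bound)=0; n1 (bound)=0; c1 (bound)=0; d1 (bound)=0
uses in reading order: n, c
typing: the term checks, with type (Q -> P) -> P -> (P -> P) -> (R -> P) -> P -> Q
ordered ✗ (unused: d, a, e, b, n1, c1, d1 — weakening required)
linear ✗ (unused: d, a, e, b, n1, c1, d1 — weakening required)
affine ✓ (no duplicate uses among n, c, d, a, e, b, n1, c1, d1)
relevant ✗ (unused: d, a, e, b, n1, c1, d1 — weakening required)
unrestricted ✓ (well-typed at (Q -> P) -> P -> (P -> P) -> (R -> P) -> P -> Q; no restrictions here)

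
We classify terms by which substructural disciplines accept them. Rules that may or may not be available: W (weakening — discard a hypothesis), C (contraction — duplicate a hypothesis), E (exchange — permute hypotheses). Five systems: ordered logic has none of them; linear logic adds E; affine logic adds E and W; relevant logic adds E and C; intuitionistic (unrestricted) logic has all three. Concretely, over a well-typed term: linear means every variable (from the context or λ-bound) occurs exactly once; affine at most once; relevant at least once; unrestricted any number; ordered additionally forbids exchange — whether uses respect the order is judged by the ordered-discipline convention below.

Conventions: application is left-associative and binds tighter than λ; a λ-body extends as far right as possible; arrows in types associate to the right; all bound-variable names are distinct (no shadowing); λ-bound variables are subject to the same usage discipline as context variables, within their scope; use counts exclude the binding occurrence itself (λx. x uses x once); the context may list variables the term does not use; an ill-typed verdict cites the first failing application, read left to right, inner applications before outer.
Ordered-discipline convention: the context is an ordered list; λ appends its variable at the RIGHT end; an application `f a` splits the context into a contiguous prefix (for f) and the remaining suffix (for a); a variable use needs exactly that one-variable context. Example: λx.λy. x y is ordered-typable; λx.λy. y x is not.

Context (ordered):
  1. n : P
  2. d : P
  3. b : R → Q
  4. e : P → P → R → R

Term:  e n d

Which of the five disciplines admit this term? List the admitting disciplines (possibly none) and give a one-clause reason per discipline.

admitted in: affine, unrestricted
use counts: n=1, d=1, b=0, e=1
order of uses: e, n, d
typing: the term checks, with type R → R
ordered: ✗, needs weakening: b unused
linear: ✗, needs weakening: b unused
affine: ✓, no duplicate uses among n, d, b, e
relevant: ✗, needs weakening: b unused
unrestricted: ✓, type-checks (R → R) and nothing is barred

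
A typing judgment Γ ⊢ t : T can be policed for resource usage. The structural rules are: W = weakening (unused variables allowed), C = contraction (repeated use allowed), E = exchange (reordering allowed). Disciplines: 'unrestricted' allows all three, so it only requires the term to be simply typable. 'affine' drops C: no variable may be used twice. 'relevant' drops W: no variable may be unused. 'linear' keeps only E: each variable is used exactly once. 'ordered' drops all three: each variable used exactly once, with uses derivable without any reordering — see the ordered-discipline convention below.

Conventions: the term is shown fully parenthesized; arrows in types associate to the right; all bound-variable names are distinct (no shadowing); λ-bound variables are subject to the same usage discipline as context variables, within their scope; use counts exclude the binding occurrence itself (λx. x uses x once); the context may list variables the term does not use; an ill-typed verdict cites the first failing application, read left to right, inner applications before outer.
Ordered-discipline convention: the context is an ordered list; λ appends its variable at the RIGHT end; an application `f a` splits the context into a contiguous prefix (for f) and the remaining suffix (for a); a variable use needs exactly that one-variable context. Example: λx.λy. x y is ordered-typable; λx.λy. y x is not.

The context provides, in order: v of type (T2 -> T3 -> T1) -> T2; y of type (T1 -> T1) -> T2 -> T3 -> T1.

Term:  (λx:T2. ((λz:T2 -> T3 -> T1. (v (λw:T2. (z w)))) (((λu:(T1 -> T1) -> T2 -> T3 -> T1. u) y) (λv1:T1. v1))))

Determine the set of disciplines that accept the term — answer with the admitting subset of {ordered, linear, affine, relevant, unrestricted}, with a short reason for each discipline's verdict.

admitted in: affine, unrestricted
usage: v ×1, y ×1, x (λ-bound) ×0, z (λ-bound) ×1, w (λ-bound) ×1, u (λ-bound) ×1, v1 (λ-bound) ×1
left-to-right use order: v, z, w, u, y, v1
typing: well-typed — term : T2 -> T2
ordered: ✗, unused: x — weakening required
linear: ✗, unused: x — weakening required
affine: ✓, v, y, x, z, w, u, v1: no repeats, contraction unneeded
relevant: ✗, unused: x — weakening required
unrestricted: ✓, well-typed at T2 -> T2; no restrictions here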